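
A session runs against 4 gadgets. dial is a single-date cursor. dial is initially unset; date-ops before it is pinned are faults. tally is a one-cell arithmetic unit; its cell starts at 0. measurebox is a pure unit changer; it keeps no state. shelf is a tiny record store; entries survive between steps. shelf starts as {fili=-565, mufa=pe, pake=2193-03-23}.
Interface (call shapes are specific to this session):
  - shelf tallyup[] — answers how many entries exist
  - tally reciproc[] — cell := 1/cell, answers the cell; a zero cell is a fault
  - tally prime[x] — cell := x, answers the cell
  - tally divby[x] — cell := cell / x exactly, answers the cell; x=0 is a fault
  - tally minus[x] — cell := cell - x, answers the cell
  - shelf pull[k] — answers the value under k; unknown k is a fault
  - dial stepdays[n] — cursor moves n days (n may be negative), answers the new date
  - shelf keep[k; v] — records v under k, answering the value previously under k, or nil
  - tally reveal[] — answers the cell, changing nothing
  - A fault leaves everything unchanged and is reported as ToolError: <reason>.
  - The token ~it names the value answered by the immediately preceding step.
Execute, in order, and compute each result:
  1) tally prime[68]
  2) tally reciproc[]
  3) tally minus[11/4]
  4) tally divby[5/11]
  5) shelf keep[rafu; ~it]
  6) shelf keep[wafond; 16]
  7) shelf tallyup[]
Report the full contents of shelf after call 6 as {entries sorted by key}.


Calling tally prime(x='68'), and get 68.
I invoke tally reciproc, which returns 1/68.
Now I run tally minus(x='11/4'), giving -93/34.
I call tally divby(x='5/11'), and see -1023/170.
I use shelf keep(k='rafu', v='~it'), which returns nil.
I run shelf keep(k='wafond', v='16'), — result: nil.
Then shelf tallyup, and see 5.

Answer: {fili=-565, mufa=pe, pake=2193-03-23, rafu=-1023/170, wafond=16}


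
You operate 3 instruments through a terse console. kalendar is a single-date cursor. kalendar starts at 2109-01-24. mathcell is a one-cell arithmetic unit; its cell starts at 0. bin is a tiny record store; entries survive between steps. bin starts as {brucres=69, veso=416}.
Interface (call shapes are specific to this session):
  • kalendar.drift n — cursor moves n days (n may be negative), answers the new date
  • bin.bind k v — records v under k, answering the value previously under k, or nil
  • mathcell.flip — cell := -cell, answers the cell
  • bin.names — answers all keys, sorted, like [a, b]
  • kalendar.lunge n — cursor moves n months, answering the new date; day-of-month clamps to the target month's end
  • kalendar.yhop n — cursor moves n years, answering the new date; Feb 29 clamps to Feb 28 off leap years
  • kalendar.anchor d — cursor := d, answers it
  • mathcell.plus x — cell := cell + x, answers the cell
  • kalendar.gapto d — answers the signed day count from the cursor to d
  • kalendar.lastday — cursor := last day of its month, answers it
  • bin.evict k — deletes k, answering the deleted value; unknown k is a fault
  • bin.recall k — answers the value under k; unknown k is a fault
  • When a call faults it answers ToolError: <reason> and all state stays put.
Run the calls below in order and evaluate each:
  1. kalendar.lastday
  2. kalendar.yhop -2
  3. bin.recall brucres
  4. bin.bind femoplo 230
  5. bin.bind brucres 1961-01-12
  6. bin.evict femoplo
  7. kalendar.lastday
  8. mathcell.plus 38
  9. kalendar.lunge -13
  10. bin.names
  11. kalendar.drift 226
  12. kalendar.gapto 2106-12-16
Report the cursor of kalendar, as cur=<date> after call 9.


→ kalendar.lastday()
← 2109-01-31
→ kalendar.yhop(n→-2)
← 2107-01-31
→ bin.recall(k→brucres)
← 69
→ bin.bind(k→femoplo, v→230)
← nil
→ bin.bind(k→brucres, v→1961-01-12)
← 69
→ bin.evict(k→femoplo)
← 230
→ kalendar.lastday()
← 2107-01-31
→ mathcell.plus(x→38)
← 38
→ kalendar.lunge(n→-13)
← 2105-12-31
→ bin.names()
← [brucres, veso]
→ kalendar.drift(n→226)
← 2106-08-14
→ kalendar.gapto(d→2106-12-16)
← 124

Answer: cur=2105-12-31


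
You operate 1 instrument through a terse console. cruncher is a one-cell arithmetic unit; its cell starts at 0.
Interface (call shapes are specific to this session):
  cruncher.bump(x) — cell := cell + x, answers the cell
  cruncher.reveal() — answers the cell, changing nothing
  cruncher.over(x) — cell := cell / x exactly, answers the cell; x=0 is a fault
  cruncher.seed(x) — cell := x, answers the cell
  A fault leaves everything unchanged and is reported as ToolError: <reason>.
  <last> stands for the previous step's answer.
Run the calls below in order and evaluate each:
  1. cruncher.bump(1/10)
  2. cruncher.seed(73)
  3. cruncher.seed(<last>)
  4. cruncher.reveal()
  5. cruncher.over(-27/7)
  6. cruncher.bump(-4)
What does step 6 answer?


Answer: -619/27

Derivation:
# 1. bump(1/10) : 1/10
# 2. seed(73) : 73
# 3. seed(<last>) : 73
# 4. reveal() : 73
# 5. over(-27/7) : -511/27
# 6. bump(-4) : -619/27


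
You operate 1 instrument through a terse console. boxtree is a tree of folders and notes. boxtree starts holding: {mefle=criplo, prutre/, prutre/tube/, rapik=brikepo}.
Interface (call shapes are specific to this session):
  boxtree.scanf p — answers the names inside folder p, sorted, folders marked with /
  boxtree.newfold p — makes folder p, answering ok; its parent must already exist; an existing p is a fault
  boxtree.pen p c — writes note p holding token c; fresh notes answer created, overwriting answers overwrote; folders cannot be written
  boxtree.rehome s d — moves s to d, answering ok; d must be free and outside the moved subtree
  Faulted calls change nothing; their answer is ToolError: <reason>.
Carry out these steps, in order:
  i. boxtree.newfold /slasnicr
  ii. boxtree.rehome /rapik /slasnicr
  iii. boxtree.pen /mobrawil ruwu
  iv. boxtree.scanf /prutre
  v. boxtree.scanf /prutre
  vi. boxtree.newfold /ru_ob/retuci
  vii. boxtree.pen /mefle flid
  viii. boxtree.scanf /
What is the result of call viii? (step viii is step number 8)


→ boxtree.newfold(p=/slasnicr)
← ok
→ boxtree.rehome(s=/rapik, d=/slasnicr)
← ToolError: exists
→ boxtree.pen(p=/mobrawil, c=ruwu)
← created
→ boxtree.scanf(p=/prutre)
← [tube/]
→ boxtree.scanf(p=/prutre)
← [tube/]
→ boxtree.newfold(p=/ru_ob/retuci)
← ToolError: no parent
→ boxtree.pen(p=/mefle, c=flid)
← overwrote
→ boxtree.scanf(p=/)
← [mefle, mobrawil, prutre/, rapik, slasnicr/]

Answer: [mefle, mobrawil, prutre/, rapik, slasnicr/]


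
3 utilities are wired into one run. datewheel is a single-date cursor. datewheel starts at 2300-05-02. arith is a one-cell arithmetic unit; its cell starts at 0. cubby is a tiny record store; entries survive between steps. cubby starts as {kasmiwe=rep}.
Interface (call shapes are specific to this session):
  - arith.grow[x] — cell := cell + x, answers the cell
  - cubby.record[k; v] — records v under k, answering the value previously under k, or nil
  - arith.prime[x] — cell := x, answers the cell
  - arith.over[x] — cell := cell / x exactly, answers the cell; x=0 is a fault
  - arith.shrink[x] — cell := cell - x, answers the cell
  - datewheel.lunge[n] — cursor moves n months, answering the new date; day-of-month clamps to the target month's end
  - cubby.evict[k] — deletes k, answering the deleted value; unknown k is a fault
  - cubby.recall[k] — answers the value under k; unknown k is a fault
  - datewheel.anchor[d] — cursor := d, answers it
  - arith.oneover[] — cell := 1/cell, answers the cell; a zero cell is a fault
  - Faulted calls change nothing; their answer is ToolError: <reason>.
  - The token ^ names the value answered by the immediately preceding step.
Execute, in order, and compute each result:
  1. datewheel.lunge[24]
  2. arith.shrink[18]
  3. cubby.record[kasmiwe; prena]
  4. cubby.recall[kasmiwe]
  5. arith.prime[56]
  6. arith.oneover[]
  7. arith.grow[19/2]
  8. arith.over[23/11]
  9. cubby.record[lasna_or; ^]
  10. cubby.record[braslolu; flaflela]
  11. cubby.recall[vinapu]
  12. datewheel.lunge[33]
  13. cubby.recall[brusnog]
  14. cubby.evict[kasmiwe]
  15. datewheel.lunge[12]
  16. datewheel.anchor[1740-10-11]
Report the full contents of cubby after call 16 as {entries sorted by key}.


Answer: {braslolu=flaflela, lasna_or=5863/1288}

Derivation:
I call datewheel.lunge using n→24, and get 2302-05-02.
I invoke arith.shrink using x→18, which returns -18.
Using cubby.record using k→kasmiwe, v→prena, and observe rep.
Next I call cubby.recall using k→kasmiwe, and observe prena.
Next I call arith.prime using x→56, and see 56.
Now I run arith.oneover, and get 1/56.
Now I run arith.grow using x→19/2, giving 533/56.
I try arith.over using x→23/11: 5863/1288.
Calling cubby.record using k→lasna_or, v→^, yielding nil.
I call cubby.record using k→braslolu, v→flaflela, → nil.
Calling cubby.recall using k→vinapu, giving ToolError: no such key vinapu.
I run datewheel.lunge using n→33: 2305-02-02.
I use cubby.recall using k→brusnog, yielding ToolError: no such key brusnog.
I try cubby.evict using k→kasmiwe, and get prena.
I call datewheel.lunge using n→12: 2306-02-02.
I use datewheel.anchor using d→1740-10-11, — result: 1740-10-11.


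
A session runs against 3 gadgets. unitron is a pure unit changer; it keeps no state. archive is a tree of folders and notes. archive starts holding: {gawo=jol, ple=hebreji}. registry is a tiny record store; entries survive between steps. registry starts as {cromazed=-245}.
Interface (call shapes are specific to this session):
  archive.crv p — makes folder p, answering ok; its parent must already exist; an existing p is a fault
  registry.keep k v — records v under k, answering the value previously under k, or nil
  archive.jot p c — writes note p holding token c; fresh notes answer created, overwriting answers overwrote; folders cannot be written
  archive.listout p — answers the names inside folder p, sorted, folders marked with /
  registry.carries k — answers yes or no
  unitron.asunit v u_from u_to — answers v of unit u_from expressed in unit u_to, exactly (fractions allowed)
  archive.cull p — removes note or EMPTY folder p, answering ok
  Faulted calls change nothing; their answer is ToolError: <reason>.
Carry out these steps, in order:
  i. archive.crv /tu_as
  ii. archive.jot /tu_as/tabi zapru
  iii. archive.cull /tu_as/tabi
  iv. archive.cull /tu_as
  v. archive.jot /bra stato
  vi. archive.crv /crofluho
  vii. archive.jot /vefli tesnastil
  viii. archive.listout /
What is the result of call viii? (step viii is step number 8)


CALL archive.crv[p=/tu_as]
RET  ok
CALL archive.jot[p=/tu_as/tabi; c=zapru]
RET  created
CALL archive.cull[p=/tu_as/tabi]
RET  ok
CALL archive.cull[p=/tu_as]
RET  ok
CALL archive.jot[p=/bra; c=stato]
RET  created
CALL archive.crv[p=/crofluho]
RET  ok
CALL archive.jot[p=/vefli; c=tesnastil]
RET  created
CALL archive.listout[p=/]
RET  [bra, crofluho/, gawo, ple, vefli]

Answer: [bra, crofluho/, gawo, ple, vefli]


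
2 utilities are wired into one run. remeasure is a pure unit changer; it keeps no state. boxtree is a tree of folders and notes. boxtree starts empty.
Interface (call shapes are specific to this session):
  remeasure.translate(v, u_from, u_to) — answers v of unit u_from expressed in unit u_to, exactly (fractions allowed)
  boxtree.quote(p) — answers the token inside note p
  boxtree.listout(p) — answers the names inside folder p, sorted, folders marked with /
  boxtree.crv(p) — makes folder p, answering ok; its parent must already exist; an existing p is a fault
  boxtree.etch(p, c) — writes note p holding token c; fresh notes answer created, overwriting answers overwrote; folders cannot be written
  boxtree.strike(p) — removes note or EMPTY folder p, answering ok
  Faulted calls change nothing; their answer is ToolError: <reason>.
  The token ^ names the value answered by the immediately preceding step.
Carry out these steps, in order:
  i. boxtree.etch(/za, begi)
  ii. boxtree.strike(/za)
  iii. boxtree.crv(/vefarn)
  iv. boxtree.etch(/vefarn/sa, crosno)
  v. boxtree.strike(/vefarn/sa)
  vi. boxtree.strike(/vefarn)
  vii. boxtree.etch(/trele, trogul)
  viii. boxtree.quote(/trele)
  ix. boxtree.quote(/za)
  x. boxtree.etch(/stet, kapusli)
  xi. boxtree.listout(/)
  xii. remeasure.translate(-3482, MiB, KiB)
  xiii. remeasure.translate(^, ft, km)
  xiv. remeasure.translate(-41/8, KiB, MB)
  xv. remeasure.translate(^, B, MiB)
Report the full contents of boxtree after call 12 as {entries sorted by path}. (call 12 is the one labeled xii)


I call boxtree.etch using p=/za, c=begi: created.
I use boxtree.strike using p=/za, and get ok.
Then boxtree.crv using p=/vefarn, and observe ok.
I call boxtree.etch using p=/vefarn/sa, c=crosno, → created.
Then boxtree.strike using p=/vefarn/sa: ok.
Calling boxtree.strike using p=/vefarn, giving ok.
I use boxtree.etch using p=/trele, c=trogul, and see created.
Now I run boxtree.quote using p=/trele, and observe trogul.
Invoking boxtree.quote using p=/za: ToolError: not found.
Then boxtree.etch using p=/stet, c=kapusli, yielding created.
Now I run boxtree.listout using p=/, — result: [stet, trele].
Next I call remeasure.translate using v=-3482, u_from=MiB, u_to=KiB, and observe -3565568.
I invoke remeasure.translate using v=^, u_from=ft, u_to=km, — result: -84905088/78125.
Using remeasure.translate using v=-41/8, u_from=KiB, u_to=MB, and see -82/15625.
Invoking remeasure.translate using v=^, u_from=B, u_to=MiB, yielding -41/8192000000.

Answer: {stet=kapusli, trele=trogul}


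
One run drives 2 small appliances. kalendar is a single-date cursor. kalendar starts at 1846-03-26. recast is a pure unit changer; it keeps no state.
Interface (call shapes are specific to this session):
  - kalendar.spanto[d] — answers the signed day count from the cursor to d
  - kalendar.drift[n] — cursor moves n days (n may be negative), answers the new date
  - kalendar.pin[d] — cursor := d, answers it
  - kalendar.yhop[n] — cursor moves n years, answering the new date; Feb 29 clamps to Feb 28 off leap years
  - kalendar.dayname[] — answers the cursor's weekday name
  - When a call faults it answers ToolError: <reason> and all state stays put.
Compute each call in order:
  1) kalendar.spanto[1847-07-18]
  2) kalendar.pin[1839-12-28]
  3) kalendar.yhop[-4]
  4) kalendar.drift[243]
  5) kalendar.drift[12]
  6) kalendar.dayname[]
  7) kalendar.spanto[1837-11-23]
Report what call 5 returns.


Answer: 1836-09-08

Derivation:
→ kalendar.spanto(1847-07-18)
← 479
→ kalendar.pin(1839-12-28)
← 1839-12-28
→ kalendar.yhop(-4)
← 1835-12-28
→ kalendar.drift(243)
← 1836-08-27
→ kalendar.drift(12)
← 1836-09-08
→ kalendar.dayname()
← Thursday
→ kalendar.spanto(1837-11-23)
← 441


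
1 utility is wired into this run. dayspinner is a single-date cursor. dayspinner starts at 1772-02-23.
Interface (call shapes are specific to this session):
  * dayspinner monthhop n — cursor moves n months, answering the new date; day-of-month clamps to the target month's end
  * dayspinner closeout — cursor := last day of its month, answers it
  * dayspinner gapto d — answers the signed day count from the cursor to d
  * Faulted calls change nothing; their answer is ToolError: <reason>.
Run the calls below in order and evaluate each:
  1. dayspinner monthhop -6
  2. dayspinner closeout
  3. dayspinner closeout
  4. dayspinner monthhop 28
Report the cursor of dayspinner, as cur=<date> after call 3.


$ dayspinner monthhop n='-6'
= 1771-08-23
$ dayspinner closeout
= 1771-08-31
$ dayspinner closeout
= 1771-08-31
$ dayspinner monthhop n='28'
= 1773-12-31

Answer: cur=1771-08-31


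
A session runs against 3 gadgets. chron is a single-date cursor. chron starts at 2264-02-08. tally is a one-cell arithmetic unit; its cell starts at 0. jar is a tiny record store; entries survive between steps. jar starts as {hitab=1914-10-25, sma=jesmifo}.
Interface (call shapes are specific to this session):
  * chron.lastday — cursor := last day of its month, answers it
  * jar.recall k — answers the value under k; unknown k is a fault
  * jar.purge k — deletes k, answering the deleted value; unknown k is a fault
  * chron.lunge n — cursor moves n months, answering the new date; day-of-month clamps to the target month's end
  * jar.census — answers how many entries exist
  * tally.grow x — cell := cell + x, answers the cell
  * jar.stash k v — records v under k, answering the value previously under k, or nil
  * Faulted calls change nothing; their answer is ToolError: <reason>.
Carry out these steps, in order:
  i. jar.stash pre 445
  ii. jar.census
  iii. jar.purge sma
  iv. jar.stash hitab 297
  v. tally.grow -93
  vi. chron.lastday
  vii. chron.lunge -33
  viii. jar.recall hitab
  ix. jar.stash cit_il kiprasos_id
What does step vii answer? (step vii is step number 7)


> jar.stash k=pre v=445
= nil
> jar.census
= 3
> jar.purge k=sma
= jesmifo
> jar.stash k=hitab v=297
= 1914-10-25
> tally.grow x=-93
= -93
> chron.lastday
= 2264-02-29
> chron.lunge n=-33
= 2261-05-29
> jar.recall k=hitab
= 297
> jar.stash k=cit_il v=kiprasos_id
= nil

Answer: 2261-05-29


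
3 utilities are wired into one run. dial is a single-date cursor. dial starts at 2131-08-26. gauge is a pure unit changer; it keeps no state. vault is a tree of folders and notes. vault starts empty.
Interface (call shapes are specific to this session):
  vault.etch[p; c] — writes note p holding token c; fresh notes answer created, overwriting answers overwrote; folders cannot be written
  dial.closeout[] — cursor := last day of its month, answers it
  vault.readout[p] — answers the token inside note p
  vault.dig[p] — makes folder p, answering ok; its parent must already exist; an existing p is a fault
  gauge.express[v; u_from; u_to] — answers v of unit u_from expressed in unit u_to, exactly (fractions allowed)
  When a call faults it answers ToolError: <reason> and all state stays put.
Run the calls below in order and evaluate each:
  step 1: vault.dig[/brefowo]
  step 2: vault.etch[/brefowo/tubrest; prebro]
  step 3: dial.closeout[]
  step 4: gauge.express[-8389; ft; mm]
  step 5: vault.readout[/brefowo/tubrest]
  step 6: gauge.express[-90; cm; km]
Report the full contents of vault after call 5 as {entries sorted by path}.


Now I run vault.dig on p=/brefowo, and observe ok.
I run vault.etch on p=/brefowo/tubrest, c=prebro, and observe created.
I try dial.closeout(), → 2131-08-31.
Next I call gauge.express on v=-8389, u_from=ft, u_to=mm, — result: -12784836/5.
Using vault.readout on p=/brefowo/tubrest, giving prebro.
Now I run gauge.express on v=-90, u_from=cm, u_to=km: -9/10000.

Answer: {brefowo/, brefowo/tubrest=prebro}


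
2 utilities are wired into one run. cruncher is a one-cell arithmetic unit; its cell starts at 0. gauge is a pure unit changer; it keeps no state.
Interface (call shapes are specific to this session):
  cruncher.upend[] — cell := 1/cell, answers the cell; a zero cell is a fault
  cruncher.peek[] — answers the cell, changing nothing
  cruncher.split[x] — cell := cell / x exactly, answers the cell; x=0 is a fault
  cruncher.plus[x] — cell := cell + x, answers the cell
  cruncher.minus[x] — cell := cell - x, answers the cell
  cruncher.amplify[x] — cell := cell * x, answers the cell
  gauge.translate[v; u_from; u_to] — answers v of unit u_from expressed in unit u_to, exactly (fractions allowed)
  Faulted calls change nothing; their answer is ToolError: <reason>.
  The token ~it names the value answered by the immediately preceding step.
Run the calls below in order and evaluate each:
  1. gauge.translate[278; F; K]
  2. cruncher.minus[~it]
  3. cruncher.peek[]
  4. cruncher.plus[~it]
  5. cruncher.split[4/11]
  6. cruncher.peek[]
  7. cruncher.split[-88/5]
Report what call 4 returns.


Answer: -24589/30

Derivation:
CALL gauge.translate[v→278; u_from→F; u_to→K]
RET  24589/60
CALL cruncher.minus[x→~it]
RET  -24589/60
CALL cruncher.peek[]
RET  -24589/60
CALL cruncher.plus[x→~it]
RET  -24589/30
CALL cruncher.split[x→4/11]
RET  -270479/120
CALL cruncher.peek[]
RET  -270479/120
CALL cruncher.split[x→-88/5]
RET  24589/192


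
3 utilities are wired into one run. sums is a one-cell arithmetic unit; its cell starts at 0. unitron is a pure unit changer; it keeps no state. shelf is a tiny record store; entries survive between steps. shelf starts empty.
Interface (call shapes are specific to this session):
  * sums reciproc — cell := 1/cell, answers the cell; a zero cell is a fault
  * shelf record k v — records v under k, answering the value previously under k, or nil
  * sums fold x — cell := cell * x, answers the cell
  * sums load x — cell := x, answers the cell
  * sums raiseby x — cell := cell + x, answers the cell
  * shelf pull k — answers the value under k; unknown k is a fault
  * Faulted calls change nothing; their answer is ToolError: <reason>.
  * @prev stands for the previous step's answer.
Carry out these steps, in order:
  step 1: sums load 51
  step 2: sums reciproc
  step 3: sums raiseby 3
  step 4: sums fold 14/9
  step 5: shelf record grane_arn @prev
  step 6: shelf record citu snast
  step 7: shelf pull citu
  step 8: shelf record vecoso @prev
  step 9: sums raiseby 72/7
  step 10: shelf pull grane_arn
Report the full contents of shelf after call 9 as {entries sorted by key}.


% sums load(x='51') : 51
% sums reciproc() : 1/51
% sums raiseby(x='3') : 154/51
% sums fold(x='14/9') : 2156/459
% shelf record(k='grane_arn', v='@prev') : nil
% shelf record(k='citu', v='snast') : nil
% shelf pull(k='citu') : snast
% shelf record(k='vecoso', v='@prev') : nil
% sums raiseby(x='72/7') : 48140/3213
% shelf pull(k='grane_arn') : 2156/459

Answer: {citu=snast, grane_arn=2156/459, vecoso=snast}


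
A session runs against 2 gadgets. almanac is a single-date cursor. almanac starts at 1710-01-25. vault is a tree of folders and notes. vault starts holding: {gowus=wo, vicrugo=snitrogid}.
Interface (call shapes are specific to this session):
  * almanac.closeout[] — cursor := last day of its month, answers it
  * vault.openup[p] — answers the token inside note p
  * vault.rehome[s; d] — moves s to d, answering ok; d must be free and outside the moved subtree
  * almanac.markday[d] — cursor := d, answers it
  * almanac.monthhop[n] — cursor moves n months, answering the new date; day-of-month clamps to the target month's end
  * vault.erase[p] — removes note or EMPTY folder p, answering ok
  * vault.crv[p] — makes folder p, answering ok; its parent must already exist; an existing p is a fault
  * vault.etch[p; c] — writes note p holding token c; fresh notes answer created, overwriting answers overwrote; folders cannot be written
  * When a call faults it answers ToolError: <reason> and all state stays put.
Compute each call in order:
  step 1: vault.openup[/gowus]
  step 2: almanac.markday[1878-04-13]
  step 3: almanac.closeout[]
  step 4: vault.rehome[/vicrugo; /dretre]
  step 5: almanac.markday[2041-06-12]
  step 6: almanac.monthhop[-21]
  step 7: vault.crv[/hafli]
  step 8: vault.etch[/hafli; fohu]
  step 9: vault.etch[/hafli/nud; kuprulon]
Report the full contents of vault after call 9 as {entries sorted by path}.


-- 1. vault.openup(p: /gowus) -> wo
-- 2. almanac.markday(d: 1878-04-13) -> 1878-04-13
-- 3. almanac.closeout() -> 1878-04-30
-- 4. vault.rehome(s: /vicrugo, d: /dretre) -> ok
-- 5. almanac.markday(d: 2041-06-12) -> 2041-06-12
-- 6. almanac.monthhop(n: -21) -> 2039-09-12
-- 7. vault.crv(p: /hafli) -> ok
-- 8. vault.etch(p: /hafli, c: fohu) -> ToolError: is a directory
-- 9. vault.etch(p: /hafli/nud, c: kuprulon) -> created

Answer: {dretre=snitrogid, gowus=wo, hafli/, hafli/nud=kuprulon}


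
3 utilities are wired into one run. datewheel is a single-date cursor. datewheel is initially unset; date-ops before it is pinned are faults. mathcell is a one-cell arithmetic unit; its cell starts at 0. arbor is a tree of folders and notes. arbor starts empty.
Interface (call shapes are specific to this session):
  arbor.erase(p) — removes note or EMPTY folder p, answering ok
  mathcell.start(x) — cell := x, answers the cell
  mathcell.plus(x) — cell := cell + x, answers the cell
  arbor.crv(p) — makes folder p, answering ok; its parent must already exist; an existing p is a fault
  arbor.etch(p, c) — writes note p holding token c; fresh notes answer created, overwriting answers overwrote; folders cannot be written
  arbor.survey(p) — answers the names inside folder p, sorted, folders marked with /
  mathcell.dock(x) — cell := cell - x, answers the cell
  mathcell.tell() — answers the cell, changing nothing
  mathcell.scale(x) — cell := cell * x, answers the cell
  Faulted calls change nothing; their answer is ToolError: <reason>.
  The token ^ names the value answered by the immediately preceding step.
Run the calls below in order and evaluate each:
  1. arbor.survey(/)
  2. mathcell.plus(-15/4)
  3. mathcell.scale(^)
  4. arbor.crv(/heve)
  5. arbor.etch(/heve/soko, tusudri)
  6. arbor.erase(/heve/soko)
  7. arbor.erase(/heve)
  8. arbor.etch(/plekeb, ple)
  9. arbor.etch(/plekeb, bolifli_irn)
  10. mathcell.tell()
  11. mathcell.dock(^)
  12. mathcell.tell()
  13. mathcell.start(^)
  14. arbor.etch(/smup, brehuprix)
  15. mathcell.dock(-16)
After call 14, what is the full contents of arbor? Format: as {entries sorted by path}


Answer: {plekeb=bolifli_irn, smup=brehuprix}

Derivation:
Act: arbor.survey[p=/]
Obs: []
Act: mathcell.plus[x=-15/4]
Obs: -15/4
Act: mathcell.scale[x=^]
Obs: 225/16
Act: arbor.crv[p=/heve]
Obs: ok
Act: arbor.etch[p=/heve/soko; c=tusudri]
Obs: created
Act: arbor.erase[p=/heve/soko]
Obs: ok
Act: arbor.erase[p=/heve]
Obs: ok
Act: arbor.etch[p=/plekeb; c=ple]
Obs: created
Act: arbor.etch[p=/plekeb; c=bolifli_irn]
Obs: overwrote
Act: mathcell.tell[]
Obs: 225/16
Act: mathcell.dock[x=^]
Obs: 0
Act: mathcell.tell[]
Obs: 0
Act: mathcell.start[x=^]
Obs: 0
Act: arbor.etch[p=/smup; c=brehuprix]
Obs: created
Act: mathcell.dock[x=-16]
Obs: 16


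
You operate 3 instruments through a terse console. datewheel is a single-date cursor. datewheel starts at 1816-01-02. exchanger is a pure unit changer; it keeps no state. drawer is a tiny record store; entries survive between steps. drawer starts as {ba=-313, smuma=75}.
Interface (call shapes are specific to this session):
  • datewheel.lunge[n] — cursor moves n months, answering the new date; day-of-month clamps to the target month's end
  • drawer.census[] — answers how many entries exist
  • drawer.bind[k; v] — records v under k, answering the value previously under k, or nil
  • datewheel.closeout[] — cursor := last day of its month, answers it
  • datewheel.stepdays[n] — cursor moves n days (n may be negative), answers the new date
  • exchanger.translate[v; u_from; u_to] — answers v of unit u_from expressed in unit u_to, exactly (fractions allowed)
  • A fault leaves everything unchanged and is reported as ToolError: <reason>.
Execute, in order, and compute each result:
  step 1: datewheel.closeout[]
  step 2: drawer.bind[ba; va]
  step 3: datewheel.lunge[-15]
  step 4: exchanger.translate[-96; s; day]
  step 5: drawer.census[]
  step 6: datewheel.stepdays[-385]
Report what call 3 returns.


Answer: 1814-10-31

Derivation:
;; datewheel.closeout() -> 1816-01-31
;; drawer.bind(k→ba, v→va) -> -313
;; datewheel.lunge(n→-15) -> 1814-10-31
;; exchanger.translate(v→-96, u_from→s, u_to→day) -> -1/900
;; drawer.census() -> 2
;; datewheel.stepdays(n→-385) -> 1813-10-11


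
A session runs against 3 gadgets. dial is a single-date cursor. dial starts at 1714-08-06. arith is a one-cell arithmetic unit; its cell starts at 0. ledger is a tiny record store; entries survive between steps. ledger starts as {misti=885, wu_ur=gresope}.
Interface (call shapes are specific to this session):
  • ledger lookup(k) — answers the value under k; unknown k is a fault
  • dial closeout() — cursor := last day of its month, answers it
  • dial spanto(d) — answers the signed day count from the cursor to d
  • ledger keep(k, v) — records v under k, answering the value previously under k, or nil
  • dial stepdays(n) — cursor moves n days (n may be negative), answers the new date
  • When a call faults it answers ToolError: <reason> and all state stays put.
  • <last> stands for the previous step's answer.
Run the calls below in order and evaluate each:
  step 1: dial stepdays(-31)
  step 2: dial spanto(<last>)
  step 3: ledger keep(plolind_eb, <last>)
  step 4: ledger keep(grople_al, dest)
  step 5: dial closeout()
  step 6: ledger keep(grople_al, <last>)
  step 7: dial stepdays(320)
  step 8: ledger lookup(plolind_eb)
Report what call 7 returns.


>> dial stepdays(-31)
<< 1714-07-06
>> dial spanto(<last>)
<< 0
>> ledger keep(plolind_eb, <last>)
<< nil
>> ledger keep(grople_al, dest)
<< nil
>> dial closeout()
<< 1714-07-31
>> ledger keep(grople_al, <last>)
<< dest
>> dial stepdays(320)
<< 1715-06-16
>> ledger lookup(plolind_eb)
<< 0

Answer: 1715-06-16


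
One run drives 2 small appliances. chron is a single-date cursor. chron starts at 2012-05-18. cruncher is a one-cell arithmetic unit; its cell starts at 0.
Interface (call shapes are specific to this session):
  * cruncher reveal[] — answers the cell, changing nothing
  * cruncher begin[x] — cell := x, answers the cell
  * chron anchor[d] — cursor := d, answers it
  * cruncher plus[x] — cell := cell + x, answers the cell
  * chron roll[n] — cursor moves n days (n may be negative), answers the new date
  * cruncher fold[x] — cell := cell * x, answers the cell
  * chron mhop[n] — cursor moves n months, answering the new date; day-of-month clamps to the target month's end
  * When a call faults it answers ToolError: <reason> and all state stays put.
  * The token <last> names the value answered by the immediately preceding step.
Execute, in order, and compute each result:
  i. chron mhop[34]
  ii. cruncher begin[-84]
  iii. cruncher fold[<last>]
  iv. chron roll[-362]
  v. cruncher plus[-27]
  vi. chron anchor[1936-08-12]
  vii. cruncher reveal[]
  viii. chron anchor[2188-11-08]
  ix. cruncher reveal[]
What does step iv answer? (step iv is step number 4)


Calling chron mhop using n=34: 2015-03-18.
I try cruncher begin using x=-84, → -84.
Next I call cruncher fold using x=<last>, and observe 7056.
I try chron roll using n=-362, which returns 2014-03-21.
Then cruncher plus using x=-27, and see 7029.
I run chron anchor using d=1936-08-12, which returns 1936-08-12.
Then cruncher reveal(), and observe 7029.
Then chron anchor using d=2188-11-08: 2188-11-08.
Using cruncher reveal: 7029.

Answer: 2014-03-21


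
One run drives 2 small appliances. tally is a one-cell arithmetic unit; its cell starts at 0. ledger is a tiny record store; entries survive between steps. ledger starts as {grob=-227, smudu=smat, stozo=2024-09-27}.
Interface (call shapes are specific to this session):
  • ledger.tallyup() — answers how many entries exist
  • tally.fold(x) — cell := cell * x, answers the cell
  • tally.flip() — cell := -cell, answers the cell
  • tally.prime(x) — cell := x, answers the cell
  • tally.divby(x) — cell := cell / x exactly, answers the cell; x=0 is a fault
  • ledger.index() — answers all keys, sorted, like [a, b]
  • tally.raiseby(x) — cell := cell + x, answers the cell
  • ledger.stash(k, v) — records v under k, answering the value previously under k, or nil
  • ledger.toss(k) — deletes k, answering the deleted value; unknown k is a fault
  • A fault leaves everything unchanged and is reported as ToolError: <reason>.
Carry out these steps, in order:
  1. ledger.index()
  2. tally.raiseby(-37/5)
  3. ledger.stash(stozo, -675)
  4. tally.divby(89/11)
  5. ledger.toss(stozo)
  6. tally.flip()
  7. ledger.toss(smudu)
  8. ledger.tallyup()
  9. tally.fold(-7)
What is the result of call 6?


-> index()
<- [grob, smudu, stozo]
-> raiseby(x: -37/5)
<- -37/5
-> stash(k: stozo, v: -675)
<- 2024-09-27
-> divby(x: 89/11)
<- -407/445
-> toss(k: stozo)
<- -675
-> flip()
<- 407/445
-> toss(k: smudu)
<- smat
-> tallyup()
<- 1
-> fold(x: -7)
<- -2849/445

Answer: 407/445


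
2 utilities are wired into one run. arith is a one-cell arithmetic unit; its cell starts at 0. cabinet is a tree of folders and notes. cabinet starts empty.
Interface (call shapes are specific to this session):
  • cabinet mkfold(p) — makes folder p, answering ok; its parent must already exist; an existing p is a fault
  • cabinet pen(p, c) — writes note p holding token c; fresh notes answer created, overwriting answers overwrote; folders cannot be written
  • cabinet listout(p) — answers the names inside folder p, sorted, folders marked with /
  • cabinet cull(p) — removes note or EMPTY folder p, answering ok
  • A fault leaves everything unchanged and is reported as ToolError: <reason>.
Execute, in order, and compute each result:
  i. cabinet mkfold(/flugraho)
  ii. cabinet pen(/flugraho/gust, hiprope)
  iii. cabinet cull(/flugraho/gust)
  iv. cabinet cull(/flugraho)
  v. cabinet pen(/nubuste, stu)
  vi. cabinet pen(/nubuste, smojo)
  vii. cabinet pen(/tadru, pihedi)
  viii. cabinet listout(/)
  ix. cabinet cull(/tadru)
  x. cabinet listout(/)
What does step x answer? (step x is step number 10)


Using cabinet mkfold passing /flugraho, and get ok.
I use cabinet pen passing /flugraho/gust, hiprope, giving created.
I run cabinet cull passing /flugraho/gust, and observe ok.
Invoking cabinet cull passing /flugraho, giving ok.
Then cabinet pen passing /nubuste, stu: created.
I use cabinet pen passing /nubuste, smojo, giving overwrote.
I try cabinet pen passing /tadru, pihedi, giving created.
Now I run cabinet listout passing /, which returns [nubuste, tadru].
I try cabinet cull passing /tadru, yielding ok.
Next I call cabinet listout passing /, → [nubuste].

Answer: [nubuste]


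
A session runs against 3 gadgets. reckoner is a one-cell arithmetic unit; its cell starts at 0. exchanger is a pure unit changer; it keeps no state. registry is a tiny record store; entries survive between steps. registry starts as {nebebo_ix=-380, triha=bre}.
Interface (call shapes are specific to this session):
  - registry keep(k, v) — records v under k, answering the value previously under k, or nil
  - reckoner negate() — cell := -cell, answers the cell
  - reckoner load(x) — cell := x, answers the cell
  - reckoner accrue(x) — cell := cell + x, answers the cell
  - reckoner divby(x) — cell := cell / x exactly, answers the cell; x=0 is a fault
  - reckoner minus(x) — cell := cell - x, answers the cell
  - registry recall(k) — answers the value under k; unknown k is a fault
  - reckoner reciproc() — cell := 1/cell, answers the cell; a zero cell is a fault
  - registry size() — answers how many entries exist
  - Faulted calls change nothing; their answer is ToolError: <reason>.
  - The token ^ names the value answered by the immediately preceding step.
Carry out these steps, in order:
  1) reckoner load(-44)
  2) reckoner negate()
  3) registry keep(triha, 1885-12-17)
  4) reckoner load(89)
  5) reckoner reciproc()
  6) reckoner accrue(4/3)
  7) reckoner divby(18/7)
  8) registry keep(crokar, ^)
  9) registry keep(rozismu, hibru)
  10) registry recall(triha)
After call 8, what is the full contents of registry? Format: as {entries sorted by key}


Answer: {crokar=2513/4806, nebebo_ix=-380, triha=1885-12-17}

Derivation:
Do: reckoner load[x=-44]
See: -44
Do: reckoner negate[]
See: 44
Do: registry keep[k=triha; v=1885-12-17]
See: bre
Do: reckoner load[x=89]
See: 89
Do: reckoner reciproc[]
See: 1/89
Do: reckoner accrue[x=4/3]
See: 359/267
Do: reckoner divby[x=18/7]
See: 2513/4806
Do: registry keep[k=crokar; v=^]
See: nil
Do: registry keep[k=rozismu; v=hibru]
See: nil
Do: registry recall[k=triha]
See: 1885-12-17


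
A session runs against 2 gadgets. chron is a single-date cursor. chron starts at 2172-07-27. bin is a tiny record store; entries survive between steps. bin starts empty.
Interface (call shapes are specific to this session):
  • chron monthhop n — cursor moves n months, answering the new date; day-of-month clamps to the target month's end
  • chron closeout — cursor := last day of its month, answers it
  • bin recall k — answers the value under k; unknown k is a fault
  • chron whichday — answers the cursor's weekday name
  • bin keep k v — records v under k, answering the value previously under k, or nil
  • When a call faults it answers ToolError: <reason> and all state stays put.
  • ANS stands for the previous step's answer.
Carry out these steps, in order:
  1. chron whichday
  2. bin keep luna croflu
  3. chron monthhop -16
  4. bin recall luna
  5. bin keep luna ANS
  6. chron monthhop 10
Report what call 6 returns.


Answer: 2172-01-27

Derivation:
Act: chron whichday[]
Obs: Monday
Act: bin keep[k=luna; v=croflu]
Obs: nil
Act: chron monthhop[n=-16]
Obs: 2171-03-27
Act: bin recall[k=luna]
Obs: croflu
Act: bin keep[k=luna; v=ANS]
Obs: croflu
Act: chron monthhop[n=10]
Obs: 2172-01-27


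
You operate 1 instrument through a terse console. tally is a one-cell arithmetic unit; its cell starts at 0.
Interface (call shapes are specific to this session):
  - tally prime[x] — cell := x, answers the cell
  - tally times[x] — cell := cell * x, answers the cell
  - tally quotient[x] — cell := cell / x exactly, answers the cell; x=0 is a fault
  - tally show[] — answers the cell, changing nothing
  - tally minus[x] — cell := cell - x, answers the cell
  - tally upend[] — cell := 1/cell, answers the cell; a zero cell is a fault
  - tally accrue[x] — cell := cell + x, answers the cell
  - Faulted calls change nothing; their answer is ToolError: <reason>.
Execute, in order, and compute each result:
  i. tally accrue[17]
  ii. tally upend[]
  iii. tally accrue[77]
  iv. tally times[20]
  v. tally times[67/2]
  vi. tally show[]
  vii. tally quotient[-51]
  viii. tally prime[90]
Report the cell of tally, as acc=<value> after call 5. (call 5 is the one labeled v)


Invoking tally accrue with x=17, and get 17.
I invoke tally upend, yielding 1/17.
Now I run tally accrue with x=77, giving 1310/17.
I call tally times with x=20, — result: 26200/17.
I call tally times with x=67/2, which returns 877700/17.
I try tally show, and see 877700/17.
Invoking tally quotient with x=-51, — result: -877700/867.
Calling tally prime with x=90, and observe 90.

Answer: acc=877700/17


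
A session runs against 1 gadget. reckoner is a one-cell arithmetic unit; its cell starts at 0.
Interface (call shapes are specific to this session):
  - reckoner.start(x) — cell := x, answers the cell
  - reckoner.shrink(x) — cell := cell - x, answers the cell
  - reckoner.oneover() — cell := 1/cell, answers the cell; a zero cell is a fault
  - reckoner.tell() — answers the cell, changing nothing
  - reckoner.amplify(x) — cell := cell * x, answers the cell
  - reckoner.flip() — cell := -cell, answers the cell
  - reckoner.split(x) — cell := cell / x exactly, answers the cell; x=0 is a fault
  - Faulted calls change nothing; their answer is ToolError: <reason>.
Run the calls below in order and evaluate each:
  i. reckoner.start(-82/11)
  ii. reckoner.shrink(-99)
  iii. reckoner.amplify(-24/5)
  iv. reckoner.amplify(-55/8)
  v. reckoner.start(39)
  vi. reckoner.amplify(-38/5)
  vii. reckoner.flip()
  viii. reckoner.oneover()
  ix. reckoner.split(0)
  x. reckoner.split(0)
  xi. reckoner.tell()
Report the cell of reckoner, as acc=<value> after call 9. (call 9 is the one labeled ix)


Step: start[x=-82/11]
Result: -82/11
Step: shrink[x=-99]
Result: 1007/11
Step: amplify[x=-24/5]
Result: -24168/55
Step: amplify[x=-55/8]
Result: 3021
Step: start[x=39]
Result: 39
Step: amplify[x=-38/5]
Result: -1482/5
Step: flip[]
Result: 1482/5
Step: oneover[]
Result: 5/1482
Step: split[x=0]
Result: ToolError: division by zero
Step: split[x=0]
Result: ToolError: division by zero
Step: tell[]
Result: 5/1482

Answer: acc=5/1482


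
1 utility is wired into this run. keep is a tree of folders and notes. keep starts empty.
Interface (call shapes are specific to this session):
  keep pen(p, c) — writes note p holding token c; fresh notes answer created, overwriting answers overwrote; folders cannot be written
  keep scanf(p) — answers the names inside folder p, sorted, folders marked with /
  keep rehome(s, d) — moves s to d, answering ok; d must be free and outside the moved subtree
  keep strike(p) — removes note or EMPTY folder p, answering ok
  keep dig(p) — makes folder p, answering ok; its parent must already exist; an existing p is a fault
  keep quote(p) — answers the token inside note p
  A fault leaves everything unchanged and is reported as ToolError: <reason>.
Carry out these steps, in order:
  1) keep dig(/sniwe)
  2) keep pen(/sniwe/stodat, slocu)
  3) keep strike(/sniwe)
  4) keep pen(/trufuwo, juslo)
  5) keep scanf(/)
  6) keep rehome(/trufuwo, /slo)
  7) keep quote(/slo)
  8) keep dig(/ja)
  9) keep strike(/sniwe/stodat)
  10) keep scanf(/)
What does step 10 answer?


>> keep dig(p: /sniwe)
<< ok
>> keep pen(p: /sniwe/stodat, c: slocu)
<< created
>> keep strike(p: /sniwe)
<< ToolError: not empty
>> keep pen(p: /trufuwo, c: juslo)
<< created
>> keep scanf(p: /)
<< [sniwe/, trufuwo]
>> keep rehome(s: /trufuwo, d: /slo)
<< ok
>> keep quote(p: /slo)
<< juslo
>> keep dig(p: /ja)
<< ok
>> keep strike(p: /sniwe/stodat)
<< ok
>> keep scanf(p: /)
<< [ja/, slo, sniwe/]

Answer: [ja/, slo, sniwe/]
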